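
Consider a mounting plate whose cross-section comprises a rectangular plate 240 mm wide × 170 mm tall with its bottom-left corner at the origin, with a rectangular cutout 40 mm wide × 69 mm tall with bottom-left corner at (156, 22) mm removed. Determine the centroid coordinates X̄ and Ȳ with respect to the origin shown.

X̄ = 115.94 mm, Ȳ = 87.07 mm

Part | A | x̄ᵢ | ȳᵢ | A·x̄ᵢ | A·ȳᵢ
plate | 40800.00 | 120.00 | 85.00 | 4896000.00 | 3468000.00
hole | -2760.00 | 176.00 | 56.50 | -485760.00 | -155940.00
Σ | 38040.00 |  |  | 4410240.00 | 3312060.00
X̄ = 4410240.00 / 38040.00 = 115.94 mm
Ȳ = 3312060.00 / 38040.00 = 87.07 mm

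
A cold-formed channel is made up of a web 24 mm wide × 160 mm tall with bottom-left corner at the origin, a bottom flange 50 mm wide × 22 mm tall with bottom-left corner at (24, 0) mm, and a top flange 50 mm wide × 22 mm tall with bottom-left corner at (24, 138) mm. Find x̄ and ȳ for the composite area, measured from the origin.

x̄ = 25.48 mm, ȳ = 80.00 mm

web: A = 24 × 160 = 3840.00, centroid at (12.00, 80.00).
bottom flange: A = 50 × 22 = 1100.00, centroid at (49.00, 11.00).
top flange: A = 50 × 22 = 1100.00, centroid at (49.00, 149.00).
ΣA = 6040.00 mm²
ΣAx̄ = (3840.00)(12.00) + (1100.00)(49.00) + (1100.00)(49.00) = 153880.00 mm³
ΣAȳ = (3840.00)(80.00) + (1100.00)(11.00) + (1100.00)(149.00) = 483200.00 mm³
x̄ = 153880.00 / 6040.00 = 25.48 mm
ȳ = 483200.00 / 6040.00 = 80.00 mm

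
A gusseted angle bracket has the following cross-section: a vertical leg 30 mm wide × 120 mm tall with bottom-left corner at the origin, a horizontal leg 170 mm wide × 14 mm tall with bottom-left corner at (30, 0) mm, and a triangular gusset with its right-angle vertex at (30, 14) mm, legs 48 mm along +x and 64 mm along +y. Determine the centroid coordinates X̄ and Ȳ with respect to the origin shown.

Part | A | x̄ᵢ | ȳᵢ | A·x̄ᵢ | A·ȳᵢ
vertical leg | 3600.00 | 15.00 | 60.00 | 54000.00 | 216000.00
horizontal leg | 2380.00 | 115.00 | 7.00 | 273700.00 | 16660.00
gusset | 1536.00 | 46.00 | 35.33 | 70656.00 | 54272.00
Σ | 7516.00 |  |  | 398356.00 | 286932.00
X̄ = 398356.00 / 7516.00 = 53.00 mm
Ȳ = 286932.00 / 7516.00 = 38.18 mm

X̄ = 53.00 mm, Ȳ = 38.18 mm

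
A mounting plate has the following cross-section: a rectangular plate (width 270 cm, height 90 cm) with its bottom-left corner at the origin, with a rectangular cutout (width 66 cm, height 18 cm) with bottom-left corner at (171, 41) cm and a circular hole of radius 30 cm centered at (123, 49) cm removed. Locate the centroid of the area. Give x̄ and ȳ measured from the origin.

plate: A = 270 × 90 = 24300.00, centroid at (135.00, 45.00).
hole 1: A = −(66 × 18) = -1188.00, centroid at (204.00, 50.00).
hole 2: A = −π·30² = -2827.43, centroid at (123.00, 49.00).
ΣA = 20284.57 cm²
ΣAx̄ = (24300.00)(135.00) + (-1188.00)(204.00) + (-2827.43)(123.00) = 2690373.69 cm³
ΣAȳ = (24300.00)(45.00) + (-1188.00)(50.00) + (-2827.43)(49.00) = 895555.76 cm³
x̄ = 2690373.69 / 20284.57 = 132.63 cm
ȳ = 895555.76 / 20284.57 = 44.15 cm

x̄ = 132.63 cm, ȳ = 44.15 cm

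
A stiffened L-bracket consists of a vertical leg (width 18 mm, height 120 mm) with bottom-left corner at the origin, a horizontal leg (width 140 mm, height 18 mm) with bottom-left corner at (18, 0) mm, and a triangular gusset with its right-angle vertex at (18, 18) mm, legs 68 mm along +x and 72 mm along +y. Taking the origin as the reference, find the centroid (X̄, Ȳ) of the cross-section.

X̄ = 47.80 mm, Ȳ = 35.79 mm

Part | A | x̄ᵢ | ȳᵢ | A·x̄ᵢ | A·ȳᵢ
vertical leg | 2160.00 | 9.00 | 60.00 | 19440.00 | 129600.00
horizontal leg | 2520.00 | 88.00 | 9.00 | 221760.00 | 22680.00
gusset | 2448.00 | 40.67 | 42.00 | 99552.00 | 102816.00
Σ | 7128.00 |  |  | 340752.00 | 255096.00
X̄ = 340752.00 / 7128.00 = 47.80 mm
Ȳ = 255096.00 / 7128.00 = 35.79 mm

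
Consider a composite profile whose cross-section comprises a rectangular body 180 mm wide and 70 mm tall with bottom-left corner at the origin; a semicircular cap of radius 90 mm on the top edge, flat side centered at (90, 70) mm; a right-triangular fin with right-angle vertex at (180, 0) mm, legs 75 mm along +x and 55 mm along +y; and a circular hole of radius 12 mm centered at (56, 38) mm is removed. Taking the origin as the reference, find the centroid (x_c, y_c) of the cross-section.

x_c = 99.38 mm, y_c = 68.25 mm

rectangular body: A = 180 × 70 = 12600.00, centroid at (90.00, 35.00).
semicircular top: A = ½π·90² = 12723.45, centroid at (90.00, 108.20).
triangular fin: A = ½·75·55 = 2062.50, centroid at (205.00, 18.33).
hole: A = −π·12² = -452.39, centroid at (56.00, 38.00).
ΣA = 26933.56 mm²
ΣAx_c = (12600.00)(90.00) + (12723.45)(90.00) + (2062.50)(205.00) + (-452.39)(56.00) = 2676589.22 mm³
ΣAy_c = (12600.00)(35.00) + (12723.45)(108.20) + (2062.50)(18.33) + (-452.39)(38.00) = 1838263.22 mm³
x_c = 2676589.22 / 26933.56 = 99.38 mm
y_c = 1838263.22 / 26933.56 = 68.25 mm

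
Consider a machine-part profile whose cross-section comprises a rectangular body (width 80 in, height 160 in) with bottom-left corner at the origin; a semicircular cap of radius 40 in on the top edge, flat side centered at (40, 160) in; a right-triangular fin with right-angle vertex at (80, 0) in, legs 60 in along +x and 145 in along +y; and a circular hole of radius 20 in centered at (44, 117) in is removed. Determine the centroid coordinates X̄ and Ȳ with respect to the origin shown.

X̄ = 53.91 in, Ȳ = 83.23 in

Part | A | x̄ᵢ | ȳᵢ | A·x̄ᵢ | A·ȳᵢ
rectangular body | 12800.00 | 40.00 | 80.00 | 512000.00 | 1024000.00
semicircular top | 2513.27 | 40.00 | 176.98 | 100530.96 | 444790.53
triangular fin | 4350.00 | 100.00 | 48.33 | 435000.00 | 210250.00
hole | -1256.64 | 44.00 | 117.00 | -55292.03 | -147026.54
Σ | 18406.64 |  |  | 992238.93 | 1532013.99
X̄ = 992238.93 / 18406.64 = 53.91 in
Ȳ = 1532013.99 / 18406.64 = 83.23 in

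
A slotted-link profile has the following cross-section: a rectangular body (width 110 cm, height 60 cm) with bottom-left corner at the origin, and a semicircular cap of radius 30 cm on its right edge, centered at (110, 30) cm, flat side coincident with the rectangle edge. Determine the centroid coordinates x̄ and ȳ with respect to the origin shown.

rectangular body: A = 110 × 60 = 6600.00, centroid at (55.00, 30.00).
semicircular end: A = ½π·30² = 1413.72, centroid at (122.73, 30.00).
ΣA = 8013.72 cm², ΣAx̄ = 536508.84 cm³, ΣAȳ = 240411.50 cm³.
x̄ = 536508.84/8013.72 = 66.95 cm; ȳ = 240411.50/8013.72 = 30.00 cm.

x̄ = 66.95 cm, ȳ = 30.00 cm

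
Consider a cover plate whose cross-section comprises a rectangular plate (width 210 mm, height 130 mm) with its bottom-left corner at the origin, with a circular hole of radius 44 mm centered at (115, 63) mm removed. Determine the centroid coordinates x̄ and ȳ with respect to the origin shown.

plate: A = 210 × 130 = 27300.00, centroid at (105.00, 65.00).
hole: A = −π·44² = -6082.12, centroid at (115.00, 63.00).
ΣA = 21217.88 mm², ΣAx̄ = 2167055.81 mm³, ΣAȳ = 1391326.23 mm³.
x̄ = 2167055.81/21217.88 = 102.13 mm; ȳ = 1391326.23/21217.88 = 65.57 mm.

x̄ = 102.13 mm, ȳ = 65.57 mm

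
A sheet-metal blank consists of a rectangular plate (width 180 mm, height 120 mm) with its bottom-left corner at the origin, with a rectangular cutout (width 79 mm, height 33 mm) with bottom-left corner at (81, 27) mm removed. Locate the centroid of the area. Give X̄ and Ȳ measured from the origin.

X̄ = 85.81 mm, Ȳ = 62.26 mm

Part | A | x̄ᵢ | ȳᵢ | A·x̄ᵢ | A·ȳᵢ
plate | 21600.00 | 90.00 | 60.00 | 1944000.00 | 1296000.00
hole | -2607.00 | 120.50 | 43.50 | -314143.50 | -113404.50
Σ | 18993.00 |  |  | 1629856.50 | 1182595.50
X̄ = 1629856.50 / 18993.00 = 85.81 mm
Ȳ = 1182595.50 / 18993.00 = 62.26 mm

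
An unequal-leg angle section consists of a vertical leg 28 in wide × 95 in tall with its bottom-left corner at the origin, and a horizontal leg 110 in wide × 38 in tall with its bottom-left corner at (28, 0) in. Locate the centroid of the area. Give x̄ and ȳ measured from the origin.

Part | A | x̄ᵢ | ȳᵢ | A·x̄ᵢ | A·ȳᵢ
vertical leg | 2660.00 | 14.00 | 47.50 | 37240.00 | 126350.00
horizontal leg | 4180.00 | 83.00 | 19.00 | 346940.00 | 79420.00
Σ | 6840.00 |  |  | 384180.00 | 205770.00
x̄ = 384180.00 / 6840.00 = 56.17 in
ȳ = 205770.00 / 6840.00 = 30.08 in

x̄ = 56.17 in, ȳ = 30.08 in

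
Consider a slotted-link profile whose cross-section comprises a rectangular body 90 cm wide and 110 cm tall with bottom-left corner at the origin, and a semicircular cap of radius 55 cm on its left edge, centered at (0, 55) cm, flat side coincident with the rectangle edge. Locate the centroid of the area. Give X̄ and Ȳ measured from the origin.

Part | A | x̄ᵢ | ȳᵢ | A·x̄ᵢ | A·ȳᵢ
rectangular body | 9900.00 | 45.00 | 55.00 | 445500.00 | 544500.00
semicircular end | 4751.66 | -23.34 | 55.00 | -110916.67 | 261341.24
Σ | 14651.66 |  |  | 334583.33 | 805841.24
X̄ = 334583.33 / 14651.66 = 22.84 cm
Ȳ = 805841.24 / 14651.66 = 55.00 cm

X̄ = 22.84 cm, Ȳ = 55.00 cm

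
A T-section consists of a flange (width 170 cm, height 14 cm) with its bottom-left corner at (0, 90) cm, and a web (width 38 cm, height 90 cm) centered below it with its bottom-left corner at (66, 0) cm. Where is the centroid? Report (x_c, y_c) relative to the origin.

Part | A | x̄ᵢ | ȳᵢ | A·x̄ᵢ | A·ȳᵢ
web | 3420.00 | 85.00 | 45.00 | 290700.00 | 153900.00
flange | 2380.00 | 85.00 | 97.00 | 202300.00 | 230860.00
Σ | 5800.00 |  |  | 493000.00 | 384760.00
x_c = 493000.00 / 5800.00 = 85.00 cm
y_c = 384760.00 / 5800.00 = 66.34 cm

x_c = 85.00 cm, y_c = 66.34 cm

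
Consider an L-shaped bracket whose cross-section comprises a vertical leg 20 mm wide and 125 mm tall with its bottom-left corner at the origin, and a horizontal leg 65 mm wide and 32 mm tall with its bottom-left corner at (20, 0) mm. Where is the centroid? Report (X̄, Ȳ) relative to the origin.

X̄ = 29.30 mm, Ȳ = 41.38 mm

vertical leg: A = 20 × 125 = 2500.00, centroid at (10.00, 62.50).
horizontal leg: A = 65 × 32 = 2080.00, centroid at (52.50, 16.00).
ΣA = 4580.00 mm², ΣAX̄ = 134200.00 mm³, ΣAȲ = 189530.00 mm³.
X̄ = 134200.00/4580.00 = 29.30 mm; Ȳ = 189530.00/4580.00 = 41.38 mm.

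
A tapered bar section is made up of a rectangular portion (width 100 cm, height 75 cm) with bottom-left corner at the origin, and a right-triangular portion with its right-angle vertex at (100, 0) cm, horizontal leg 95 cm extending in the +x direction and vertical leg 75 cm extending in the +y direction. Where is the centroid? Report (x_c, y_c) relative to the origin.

rectangular portion: A = 100 × 75 = 7500.00, centroid at (50.00, 37.50).
triangular portion: A = ½·95·75 = 3562.50, centroid at (131.67, 25.00).
ΣA = 11062.50 cm², ΣAx_c = 844062.50 cm³, ΣAy_c = 370312.50 cm³.
x_c = 844062.50/11062.50 = 76.30 cm; y_c = 370312.50/11062.50 = 33.47 cm.

x_c = 76.30 cm, y_c = 33.47 cm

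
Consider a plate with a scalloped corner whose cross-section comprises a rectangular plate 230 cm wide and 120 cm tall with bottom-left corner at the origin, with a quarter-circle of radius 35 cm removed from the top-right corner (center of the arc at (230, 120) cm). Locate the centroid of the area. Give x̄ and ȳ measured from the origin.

plate: A = 230 × 120 = 27600.00, centroid at (115.00, 60.00).
removed quarter-circle: A = −¼π·35² = -962.11, centroid at (215.15, 105.15).
ΣA = 26637.89 cm², ΣAx̄ = 2967005.73 cm³, ΣAȳ = 1554838.14 cm³.
x̄ = 2967005.73/26637.89 = 111.38 cm; ȳ = 1554838.14/26637.89 = 58.37 cm.

x̄ = 111.38 cm, ȳ = 58.37 cm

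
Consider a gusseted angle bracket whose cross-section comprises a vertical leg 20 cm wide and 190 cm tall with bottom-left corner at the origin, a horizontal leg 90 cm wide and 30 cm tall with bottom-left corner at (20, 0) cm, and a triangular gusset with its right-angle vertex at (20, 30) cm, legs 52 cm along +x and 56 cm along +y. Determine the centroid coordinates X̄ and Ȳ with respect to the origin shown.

vertical leg: A = 20 × 190 = 3800.00, centroid at (10.00, 95.00).
horizontal leg: A = 90 × 30 = 2700.00, centroid at (65.00, 15.00).
gusset: A = ½·52·56 = 1456.00, centroid at (37.33, 48.67).
ΣA = 7956.00 cm²
ΣAX̄ = (3800.00)(10.00) + (2700.00)(65.00) + (1456.00)(37.33) = 267857.33 cm³
ΣAȲ = (3800.00)(95.00) + (2700.00)(15.00) + (1456.00)(48.67) = 472358.67 cm³
X̄ = 267857.33 / 7956.00 = 33.67 cm
Ȳ = 472358.67 / 7956.00 = 59.37 cm

X̄ = 33.67 cm, Ȳ = 59.37 cm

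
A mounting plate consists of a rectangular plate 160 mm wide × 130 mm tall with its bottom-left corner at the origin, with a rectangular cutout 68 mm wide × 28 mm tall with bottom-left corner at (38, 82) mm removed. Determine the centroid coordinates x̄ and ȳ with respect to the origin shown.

x̄ = 80.81 mm, ȳ = 61.88 mm

plate: A = 160 × 130 = 20800.00, centroid at (80.00, 65.00).
hole: A = −(68 × 28) = -1904.00, centroid at (72.00, 96.00).
ΣA = 18896.00 mm²
ΣAx̄ = (20800.00)(80.00) + (-1904.00)(72.00) = 1526912.00 mm³
ΣAȳ = (20800.00)(65.00) + (-1904.00)(96.00) = 1169216.00 mm³
x̄ = 1526912.00 / 18896.00 = 80.81 mm
ȳ = 1169216.00 / 18896.00 = 61.88 mm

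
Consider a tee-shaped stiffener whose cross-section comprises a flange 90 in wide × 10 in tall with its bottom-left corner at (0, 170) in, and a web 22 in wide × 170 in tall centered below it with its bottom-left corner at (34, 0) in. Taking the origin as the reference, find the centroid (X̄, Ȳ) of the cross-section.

Part | A | x̄ᵢ | ȳᵢ | A·x̄ᵢ | A·ȳᵢ
web | 3740.00 | 45.00 | 85.00 | 168300.00 | 317900.00
flange | 900.00 | 45.00 | 175.00 | 40500.00 | 157500.00
Σ | 4640.00 |  |  | 208800.00 | 475400.00
X̄ = 208800.00 / 4640.00 = 45.00 in
Ȳ = 475400.00 / 4640.00 = 102.46 in

X̄ = 45.00 in, Ȳ = 102.46 in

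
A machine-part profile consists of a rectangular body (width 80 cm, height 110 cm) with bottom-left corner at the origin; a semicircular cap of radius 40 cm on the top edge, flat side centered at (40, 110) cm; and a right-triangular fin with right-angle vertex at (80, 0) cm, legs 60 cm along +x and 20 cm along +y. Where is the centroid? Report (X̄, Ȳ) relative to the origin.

rectangular body: A = 80 × 110 = 8800.00, centroid at (40.00, 55.00).
semicircular top: A = ½π·40² = 2513.27, centroid at (40.00, 126.98).
triangular fin: A = ½·60·20 = 600.00, centroid at (100.00, 6.67).
ΣA = 11913.27 cm²
ΣAX̄ = (8800.00)(40.00) + (2513.27)(40.00) + (600.00)(100.00) = 512530.96 cm³
ΣAȲ = (8800.00)(55.00) + (2513.27)(126.98) + (600.00)(6.67) = 807126.82 cm³
X̄ = 512530.96 / 11913.27 = 43.02 cm
Ȳ = 807126.82 / 11913.27 = 67.75 cm

X̄ = 43.02 cm, Ȳ = 67.75 cm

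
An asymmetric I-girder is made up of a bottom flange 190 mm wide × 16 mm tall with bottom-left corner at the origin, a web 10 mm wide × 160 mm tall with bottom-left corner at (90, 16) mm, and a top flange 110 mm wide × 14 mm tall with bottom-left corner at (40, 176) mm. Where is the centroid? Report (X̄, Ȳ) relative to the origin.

Part | A | x̄ᵢ | ȳᵢ | A·x̄ᵢ | A·ȳᵢ
bottom flange | 3040.00 | 95.00 | 8.00 | 288800.00 | 24320.00
web | 1600.00 | 95.00 | 96.00 | 152000.00 | 153600.00
top flange | 1540.00 | 95.00 | 183.00 | 146300.00 | 281820.00
Σ | 6180.00 |  |  | 587100.00 | 459740.00
X̄ = 587100.00 / 6180.00 = 95.00 mm
Ȳ = 459740.00 / 6180.00 = 74.39 mm

X̄ = 95.00 mm, Ȳ = 74.39 mm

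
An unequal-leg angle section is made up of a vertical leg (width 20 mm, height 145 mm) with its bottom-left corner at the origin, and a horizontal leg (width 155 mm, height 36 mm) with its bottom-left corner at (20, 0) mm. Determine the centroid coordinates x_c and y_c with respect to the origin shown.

x_c = 67.58 mm, y_c = 36.64 mm

Part | A | x̄ᵢ | ȳᵢ | A·x̄ᵢ | A·ȳᵢ
vertical leg | 2900.00 | 10.00 | 72.50 | 29000.00 | 210250.00
horizontal leg | 5580.00 | 97.50 | 18.00 | 544050.00 | 100440.00
Σ | 8480.00 |  |  | 573050.00 | 310690.00
x_c = 573050.00 / 8480.00 = 67.58 mm
y_c = 310690.00 / 8480.00 = 36.64 mm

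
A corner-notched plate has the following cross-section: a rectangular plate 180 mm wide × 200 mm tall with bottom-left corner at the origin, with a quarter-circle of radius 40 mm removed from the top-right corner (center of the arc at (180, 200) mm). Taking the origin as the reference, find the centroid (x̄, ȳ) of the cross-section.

plate: A = 180 × 200 = 36000.00, centroid at (90.00, 100.00).
removed quarter-circle: A = −¼π·40² = -1256.64, centroid at (163.02, 183.02).
ΣA = 34743.36 mm²
ΣAx̄ = (36000.00)(90.00) + (-1256.64)(163.02) = 3035138.66 mm³
ΣAȳ = (36000.00)(100.00) + (-1256.64)(183.02) = 3370005.92 mm³
x̄ = 3035138.66 / 34743.36 = 87.36 mm
ȳ = 3370005.92 / 34743.36 = 97.00 mm

x̄ = 87.36 mm, ȳ = 97.00 mm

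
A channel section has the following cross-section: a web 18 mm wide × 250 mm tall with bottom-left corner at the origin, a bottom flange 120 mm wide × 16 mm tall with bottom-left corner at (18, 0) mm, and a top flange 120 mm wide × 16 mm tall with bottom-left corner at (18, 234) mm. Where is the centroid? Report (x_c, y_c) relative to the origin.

x_c = 40.77 mm, y_c = 125.00 mm

web: A = 18 × 250 = 4500.00, centroid at (9.00, 125.00).
bottom flange: A = 120 × 16 = 1920.00, centroid at (78.00, 8.00).
top flange: A = 120 × 16 = 1920.00, centroid at (78.00, 242.00).
ΣA = 8340.00 mm², ΣAx_c = 340020.00 mm³, ΣAy_c = 1042500.00 mm³.
x_c = 340020.00/8340.00 = 40.77 mm; y_c = 1042500.00/8340.00 = 125.00 mm.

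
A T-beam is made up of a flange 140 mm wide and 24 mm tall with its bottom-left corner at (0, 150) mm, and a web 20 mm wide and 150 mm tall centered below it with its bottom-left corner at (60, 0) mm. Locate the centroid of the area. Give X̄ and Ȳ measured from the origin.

X̄ = 70.00 mm, Ȳ = 120.96 mm

web: A = 20 × 150 = 3000.00, centroid at (70.00, 75.00).
flange: A = 140 × 24 = 3360.00, centroid at (70.00, 162.00).
ΣA = 6360.00 mm², ΣAX̄ = 445200.00 mm³, ΣAȲ = 769320.00 mm³.
X̄ = 445200.00/6360.00 = 70.00 mm; Ȳ = 769320.00/6360.00 = 120.96 mm.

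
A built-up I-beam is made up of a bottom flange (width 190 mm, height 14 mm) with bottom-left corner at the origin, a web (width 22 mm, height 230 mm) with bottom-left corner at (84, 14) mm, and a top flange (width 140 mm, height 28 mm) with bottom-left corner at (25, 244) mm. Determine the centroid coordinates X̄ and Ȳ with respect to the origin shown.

Part | A | x̄ᵢ | ȳᵢ | A·x̄ᵢ | A·ȳᵢ
bottom flange | 2660.00 | 95.00 | 7.00 | 252700.00 | 18620.00
web | 5060.00 | 95.00 | 129.00 | 480700.00 | 652740.00
top flange | 3920.00 | 95.00 | 258.00 | 372400.00 | 1011360.00
Σ | 11640.00 |  |  | 1105800.00 | 1682720.00
X̄ = 1105800.00 / 11640.00 = 95.00 mm
Ȳ = 1682720.00 / 11640.00 = 144.56 mm

X̄ = 95.00 mm, Ȳ = 144.56 mm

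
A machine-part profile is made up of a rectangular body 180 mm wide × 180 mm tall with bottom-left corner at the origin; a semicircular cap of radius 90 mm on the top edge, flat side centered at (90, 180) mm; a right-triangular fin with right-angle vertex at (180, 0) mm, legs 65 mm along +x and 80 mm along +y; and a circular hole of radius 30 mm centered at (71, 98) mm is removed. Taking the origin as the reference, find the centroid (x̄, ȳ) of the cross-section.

x̄ = 97.66 mm, ȳ = 122.16 mm

Part | A | x̄ᵢ | ȳᵢ | A·x̄ᵢ | A·ȳᵢ
rectangular body | 32400.00 | 90.00 | 90.00 | 2916000.00 | 2916000.00
semicircular top | 12723.45 | 90.00 | 218.20 | 1145110.52 | 2776221.04
triangular fin | 2600.00 | 201.67 | 26.67 | 524333.33 | 69333.33
hole | -2827.43 | 71.00 | 98.00 | -200747.77 | -277088.47
Σ | 44896.02 |  |  | 4384696.09 | 5484465.91
x̄ = 4384696.09 / 44896.02 = 97.66 mm
ȳ = 5484465.91 / 44896.02 = 122.16 mm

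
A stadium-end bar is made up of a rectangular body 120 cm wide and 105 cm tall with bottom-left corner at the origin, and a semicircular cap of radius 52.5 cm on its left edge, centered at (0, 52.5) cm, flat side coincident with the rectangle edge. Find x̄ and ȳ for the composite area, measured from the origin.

rectangular body: A = 120 × 105 = 12600.00, centroid at (60.00, 52.50).
semicircular end: A = ½π·52.5² = 4329.51, centroid at (-22.28, 52.50).
ΣA = 16929.51 cm², ΣAx̄ = 659531.25 cm³, ΣAȳ = 888799.14 cm³.
x̄ = 659531.25/16929.51 = 38.96 cm; ȳ = 888799.14/16929.51 = 52.50 cm.

x̄ = 38.96 cm, ȳ = 52.50 cm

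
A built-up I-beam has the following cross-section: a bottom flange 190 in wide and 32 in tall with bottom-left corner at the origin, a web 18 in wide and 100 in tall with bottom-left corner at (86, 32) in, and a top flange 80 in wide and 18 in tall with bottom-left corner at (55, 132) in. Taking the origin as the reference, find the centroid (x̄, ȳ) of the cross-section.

bottom flange: A = 190 × 32 = 6080.00, centroid at (95.00, 16.00).
web: A = 18 × 100 = 1800.00, centroid at (95.00, 82.00).
top flange: A = 80 × 18 = 1440.00, centroid at (95.00, 141.00).
ΣA = 9320.00 in²
ΣAx̄ = (6080.00)(95.00) + (1800.00)(95.00) + (1440.00)(95.00) = 885400.00 in³
ΣAȳ = (6080.00)(16.00) + (1800.00)(82.00) + (1440.00)(141.00) = 447920.00 in³
x̄ = 885400.00 / 9320.00 = 95.00 in
ȳ = 447920.00 / 9320.00 = 48.06 in

x̄ = 95.00 in, ȳ = 48.06 in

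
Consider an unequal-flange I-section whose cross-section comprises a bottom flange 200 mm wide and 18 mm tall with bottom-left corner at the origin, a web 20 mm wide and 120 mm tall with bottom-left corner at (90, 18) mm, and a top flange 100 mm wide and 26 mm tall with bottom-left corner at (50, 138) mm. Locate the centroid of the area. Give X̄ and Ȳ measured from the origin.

bottom flange: A = 200 × 18 = 3600.00, centroid at (100.00, 9.00).
web: A = 20 × 120 = 2400.00, centroid at (100.00, 78.00).
top flange: A = 100 × 26 = 2600.00, centroid at (100.00, 151.00).
ΣA = 8600.00 mm², ΣAX̄ = 860000.00 mm³, ΣAȲ = 612200.00 mm³.
X̄ = 860000.00/8600.00 = 100.00 mm; Ȳ = 612200.00/8600.00 = 71.19 mm.

X̄ = 100.00 mm, Ȳ = 71.19 mm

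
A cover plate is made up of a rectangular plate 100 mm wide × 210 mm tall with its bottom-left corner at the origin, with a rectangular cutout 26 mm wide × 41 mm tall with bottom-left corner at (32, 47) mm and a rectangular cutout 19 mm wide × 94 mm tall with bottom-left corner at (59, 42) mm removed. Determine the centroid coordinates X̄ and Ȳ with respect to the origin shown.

Part | A | x̄ᵢ | ȳᵢ | A·x̄ᵢ | A·ȳᵢ
plate | 21000.00 | 50.00 | 105.00 | 1050000.00 | 2205000.00
hole 1 | -1066.00 | 45.00 | 67.50 | -47970.00 | -71955.00
hole 2 | -1786.00 | 68.50 | 89.00 | -122341.00 | -158954.00
Σ | 18148.00 |  |  | 879689.00 | 1974091.00
X̄ = 879689.00 / 18148.00 = 48.47 mm
Ȳ = 1974091.00 / 18148.00 = 108.78 mm

X̄ = 48.47 mm, Ȳ = 108.78 mm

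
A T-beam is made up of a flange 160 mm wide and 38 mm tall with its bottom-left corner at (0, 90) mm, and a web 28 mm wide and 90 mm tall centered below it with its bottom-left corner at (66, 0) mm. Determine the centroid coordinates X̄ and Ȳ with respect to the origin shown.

X̄ = 80.00 mm, Ȳ = 90.25 mm

web: A = 28 × 90 = 2520.00, centroid at (80.00, 45.00).
flange: A = 160 × 38 = 6080.00, centroid at (80.00, 109.00).
ΣA = 8600.00 mm², ΣAX̄ = 688000.00 mm³, ΣAȲ = 776120.00 mm³.
X̄ = 688000.00/8600.00 = 80.00 mm; Ȳ = 776120.00/8600.00 = 90.25 mm.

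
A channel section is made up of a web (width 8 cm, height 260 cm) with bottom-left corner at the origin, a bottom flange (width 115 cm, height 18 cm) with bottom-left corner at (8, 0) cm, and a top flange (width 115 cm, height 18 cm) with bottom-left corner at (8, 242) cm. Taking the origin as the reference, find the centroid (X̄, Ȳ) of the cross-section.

X̄ = 44.93 cm, Ȳ = 130.00 cm

Part | A | x̄ᵢ | ȳᵢ | A·x̄ᵢ | A·ȳᵢ
web | 2080.00 | 4.00 | 130.00 | 8320.00 | 270400.00
bottom flange | 2070.00 | 65.50 | 9.00 | 135585.00 | 18630.00
top flange | 2070.00 | 65.50 | 251.00 | 135585.00 | 519570.00
Σ | 6220.00 |  |  | 279490.00 | 808600.00
X̄ = 279490.00 / 6220.00 = 44.93 cm
Ȳ = 808600.00 / 6220.00 = 130.00 cm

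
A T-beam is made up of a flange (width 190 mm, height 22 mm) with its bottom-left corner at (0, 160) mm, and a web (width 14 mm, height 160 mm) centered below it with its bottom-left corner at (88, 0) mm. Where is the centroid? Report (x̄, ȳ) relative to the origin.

x̄ = 95.00 mm, ȳ = 139.25 mm

web: A = 14 × 160 = 2240.00, centroid at (95.00, 80.00).
flange: A = 190 × 22 = 4180.00, centroid at (95.00, 171.00).
ΣA = 6420.00 mm²
ΣAx̄ = (2240.00)(95.00) + (4180.00)(95.00) = 609900.00 mm³
ΣAȳ = (2240.00)(80.00) + (4180.00)(171.00) = 893980.00 mm³
x̄ = 609900.00 / 6420.00 = 95.00 mm
ȳ = 893980.00 / 6420.00 = 139.25 mm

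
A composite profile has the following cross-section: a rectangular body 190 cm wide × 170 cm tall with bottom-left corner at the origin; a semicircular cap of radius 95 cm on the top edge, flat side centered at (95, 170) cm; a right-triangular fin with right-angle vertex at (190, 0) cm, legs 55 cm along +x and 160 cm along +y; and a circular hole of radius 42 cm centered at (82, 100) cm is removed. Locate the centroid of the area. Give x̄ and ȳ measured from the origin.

x̄ = 107.59 cm, ȳ = 119.28 cm

Part | A | x̄ᵢ | ȳᵢ | A·x̄ᵢ | A·ȳᵢ
rectangular body | 32300.00 | 95.00 | 85.00 | 3068500.00 | 2745500.00
semicircular top | 14176.44 | 95.00 | 210.32 | 1346761.50 | 2981577.60
triangular fin | 4400.00 | 208.33 | 53.33 | 916666.67 | 234666.67
hole | -5541.77 | 82.00 | 100.00 | -454425.09 | -554176.94
Σ | 45334.67 |  |  | 4877503.07 | 5407567.32
x̄ = 4877503.07 / 45334.67 = 107.59 cm
ȳ = 5407567.32 / 45334.67 = 119.28 cm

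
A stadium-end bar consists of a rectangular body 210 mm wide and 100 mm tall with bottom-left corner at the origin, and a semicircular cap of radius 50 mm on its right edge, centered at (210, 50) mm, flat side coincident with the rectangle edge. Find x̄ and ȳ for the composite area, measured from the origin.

rectangular body: A = 210 × 100 = 21000.00, centroid at (105.00, 50.00).
semicircular end: A = ½π·50² = 3926.99, centroid at (231.22, 50.00).
ΣA = 24926.99 mm², ΣAx̄ = 3113001.40 mm³, ΣAȳ = 1246349.54 mm³.
x̄ = 3113001.40/24926.99 = 124.88 mm; ȳ = 1246349.54/24926.99 = 50.00 mm.

x̄ = 124.88 mm, ȳ = 50.00 mm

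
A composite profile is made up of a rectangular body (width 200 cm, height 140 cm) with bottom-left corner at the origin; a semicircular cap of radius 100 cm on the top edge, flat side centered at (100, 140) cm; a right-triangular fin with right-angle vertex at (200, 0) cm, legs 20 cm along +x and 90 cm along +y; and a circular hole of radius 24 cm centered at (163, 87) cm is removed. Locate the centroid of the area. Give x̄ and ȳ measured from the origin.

x̄ = 99.58 cm, ȳ = 109.71 cm

rectangular body: A = 200 × 140 = 28000.00, centroid at (100.00, 70.00).
semicircular top: A = ½π·100² = 15707.96, centroid at (100.00, 182.44).
triangular fin: A = ½·20·90 = 900.00, centroid at (206.67, 30.00).
hole: A = −π·24² = -1809.56, centroid at (163.00, 87.00).
ΣA = 42798.41 cm², ΣAx̄ = 4261838.48 cm³, ΣAȳ = 4695350.03 cm³.
x̄ = 4261838.48/42798.41 = 99.58 cm; ȳ = 4695350.03/42798.41 = 109.71 cm.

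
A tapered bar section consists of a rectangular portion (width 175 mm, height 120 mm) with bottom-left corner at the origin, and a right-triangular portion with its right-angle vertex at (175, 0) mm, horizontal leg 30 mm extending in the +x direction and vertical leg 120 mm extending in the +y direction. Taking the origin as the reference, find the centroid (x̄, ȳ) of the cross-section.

Part | A | x̄ᵢ | ȳᵢ | A·x̄ᵢ | A·ȳᵢ
rectangular portion | 21000.00 | 87.50 | 60.00 | 1837500.00 | 1260000.00
triangular portion | 1800.00 | 185.00 | 40.00 | 333000.00 | 72000.00
Σ | 22800.00 |  |  | 2170500.00 | 1332000.00
x̄ = 2170500.00 / 22800.00 = 95.20 mm
ȳ = 1332000.00 / 22800.00 = 58.42 mm

x̄ = 95.20 mm, ȳ = 58.42 mm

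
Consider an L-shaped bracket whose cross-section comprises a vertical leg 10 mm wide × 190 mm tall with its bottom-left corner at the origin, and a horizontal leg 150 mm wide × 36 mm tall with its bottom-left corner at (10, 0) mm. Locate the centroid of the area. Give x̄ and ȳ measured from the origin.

vertical leg: A = 10 × 190 = 1900.00, centroid at (5.00, 95.00).
horizontal leg: A = 150 × 36 = 5400.00, centroid at (85.00, 18.00).
ΣA = 7300.00 mm²
ΣAx̄ = (1900.00)(5.00) + (5400.00)(85.00) = 468500.00 mm³
ΣAȳ = (1900.00)(95.00) + (5400.00)(18.00) = 277700.00 mm³
x̄ = 468500.00 / 7300.00 = 64.18 mm
ȳ = 277700.00 / 7300.00 = 38.04 mm

x̄ = 64.18 mm, ȳ = 38.04 mm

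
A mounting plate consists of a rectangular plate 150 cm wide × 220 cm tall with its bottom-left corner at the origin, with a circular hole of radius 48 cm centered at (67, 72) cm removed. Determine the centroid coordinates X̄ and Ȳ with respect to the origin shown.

X̄ = 77.25 cm, Ȳ = 120.68 cm

plate: A = 150 × 220 = 33000.00, centroid at (75.00, 110.00).
hole: A = −π·48² = -7238.23, centroid at (67.00, 72.00).
ΣA = 25761.77 cm², ΣAX̄ = 1990038.63 cm³, ΣAȲ = 3108847.48 cm³.
X̄ = 1990038.63/25761.77 = 77.25 cm; Ȳ = 3108847.48/25761.77 = 120.68 cm.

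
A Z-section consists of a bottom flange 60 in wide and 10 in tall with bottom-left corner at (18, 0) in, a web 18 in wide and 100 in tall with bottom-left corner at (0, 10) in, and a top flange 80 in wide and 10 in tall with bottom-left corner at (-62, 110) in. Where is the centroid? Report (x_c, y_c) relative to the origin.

x_c = 8.56 in, y_c = 63.44 in

bottom flange: A = 60 × 10 = 600.00, centroid at (48.00, 5.00).
web: A = 18 × 100 = 1800.00, centroid at (9.00, 60.00).
top flange: A = 80 × 10 = 800.00, centroid at (-22.00, 115.00).
ΣA = 3200.00 in², ΣAx_c = 27400.00 in³, ΣAy_c = 203000.00 in³.
x_c = 27400.00/3200.00 = 8.56 in; y_c = 203000.00/3200.00 = 63.44 in.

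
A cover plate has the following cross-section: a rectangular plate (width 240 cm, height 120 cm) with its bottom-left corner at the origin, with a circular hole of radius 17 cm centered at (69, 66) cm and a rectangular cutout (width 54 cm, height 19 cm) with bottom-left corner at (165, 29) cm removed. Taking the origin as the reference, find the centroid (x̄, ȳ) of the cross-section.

Part | A | x̄ᵢ | ȳᵢ | A·x̄ᵢ | A·ȳᵢ
plate | 28800.00 | 120.00 | 60.00 | 3456000.00 | 1728000.00
hole 1 | -907.92 | 69.00 | 66.00 | -62646.50 | -59922.74
hole 2 | -1026.00 | 192.00 | 38.50 | -196992.00 | -39501.00
Σ | 26866.08 |  |  | 3196361.50 | 1628576.26
x̄ = 3196361.50 / 26866.08 = 118.97 cm
ȳ = 1628576.26 / 26866.08 = 60.62 cm

x̄ = 118.97 cm, ȳ = 60.62 cm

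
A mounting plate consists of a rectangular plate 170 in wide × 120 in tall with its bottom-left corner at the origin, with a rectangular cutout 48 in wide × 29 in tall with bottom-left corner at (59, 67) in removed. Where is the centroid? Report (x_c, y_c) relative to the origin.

x_c = 85.15 in, y_c = 58.43 in

plate: A = 170 × 120 = 20400.00, centroid at (85.00, 60.00).
hole: A = −(48 × 29) = -1392.00, centroid at (83.00, 81.50).
ΣA = 19008.00 in², ΣAx_c = 1618464.00 in³, ΣAy_c = 1110552.00 in³.
x_c = 1618464.00/19008.00 = 85.15 in; y_c = 1110552.00/19008.00 = 58.43 in.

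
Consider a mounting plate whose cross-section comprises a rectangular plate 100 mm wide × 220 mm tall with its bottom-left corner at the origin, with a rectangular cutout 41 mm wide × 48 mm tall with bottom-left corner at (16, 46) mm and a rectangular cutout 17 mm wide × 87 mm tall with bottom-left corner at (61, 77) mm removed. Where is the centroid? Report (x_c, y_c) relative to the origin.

x_c = 49.88 mm, y_c = 113.41 mm

plate: A = 100 × 220 = 22000.00, centroid at (50.00, 110.00).
hole 1: A = −(41 × 48) = -1968.00, centroid at (36.50, 70.00).
hole 2: A = −(17 × 87) = -1479.00, centroid at (69.50, 120.50).
ΣA = 18553.00 mm², ΣAx_c = 925377.50 mm³, ΣAy_c = 2104020.50 mm³.
x_c = 925377.50/18553.00 = 49.88 mm; y_c = 2104020.50/18553.00 = 113.41 mm.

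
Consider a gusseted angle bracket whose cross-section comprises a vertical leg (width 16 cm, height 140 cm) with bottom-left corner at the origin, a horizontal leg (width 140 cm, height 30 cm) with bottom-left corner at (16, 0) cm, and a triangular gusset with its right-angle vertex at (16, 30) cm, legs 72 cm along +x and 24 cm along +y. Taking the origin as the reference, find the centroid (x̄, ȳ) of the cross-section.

vertical leg: A = 16 × 140 = 2240.00, centroid at (8.00, 70.00).
horizontal leg: A = 140 × 30 = 4200.00, centroid at (86.00, 15.00).
gusset: A = ½·72·24 = 864.00, centroid at (40.00, 38.00).
ΣA = 7304.00 cm², ΣAx̄ = 413680.00 cm³, ΣAȳ = 252632.00 cm³.
x̄ = 413680.00/7304.00 = 56.64 cm; ȳ = 252632.00/7304.00 = 34.59 cm.

x̄ = 56.64 cm, ȳ = 34.59 cm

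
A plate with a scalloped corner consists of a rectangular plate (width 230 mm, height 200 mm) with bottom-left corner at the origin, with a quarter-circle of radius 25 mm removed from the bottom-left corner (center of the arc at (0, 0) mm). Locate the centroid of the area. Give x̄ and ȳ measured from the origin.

plate: A = 230 × 200 = 46000.00, centroid at (115.00, 100.00).
removed quarter-circle: A = −¼π·25² = -490.87, centroid at (10.61, 10.61).
ΣA = 45509.13 mm²
ΣAx̄ = (46000.00)(115.00) + (-490.87)(10.61) = 5284791.67 mm³
ΣAȳ = (46000.00)(100.00) + (-490.87)(10.61) = 4594791.67 mm³
x̄ = 5284791.67 / 45509.13 = 116.13 mm
ȳ = 4594791.67 / 45509.13 = 100.96 mm

x̄ = 116.13 mm, ȳ = 100.96 mm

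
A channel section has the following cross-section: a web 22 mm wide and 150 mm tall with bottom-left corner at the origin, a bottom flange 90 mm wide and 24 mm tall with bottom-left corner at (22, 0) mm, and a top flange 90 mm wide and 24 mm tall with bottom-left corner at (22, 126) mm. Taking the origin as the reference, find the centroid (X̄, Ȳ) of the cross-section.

web: A = 22 × 150 = 3300.00, centroid at (11.00, 75.00).
bottom flange: A = 90 × 24 = 2160.00, centroid at (67.00, 12.00).
top flange: A = 90 × 24 = 2160.00, centroid at (67.00, 138.00).
ΣA = 7620.00 mm²
ΣAX̄ = (3300.00)(11.00) + (2160.00)(67.00) + (2160.00)(67.00) = 325740.00 mm³
ΣAȲ = (3300.00)(75.00) + (2160.00)(12.00) + (2160.00)(138.00) = 571500.00 mm³
X̄ = 325740.00 / 7620.00 = 42.75 mm
Ȳ = 571500.00 / 7620.00 = 75.00 mm

X̄ = 42.75 mm, Ȳ = 75.00 mm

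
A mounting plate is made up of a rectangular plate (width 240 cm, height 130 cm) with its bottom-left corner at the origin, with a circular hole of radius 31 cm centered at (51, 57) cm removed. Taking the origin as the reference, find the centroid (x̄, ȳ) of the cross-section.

x̄ = 127.39 cm, ȳ = 65.86 cm

plate: A = 240 × 130 = 31200.00, centroid at (120.00, 65.00).
hole: A = −π·31² = -3019.07, centroid at (51.00, 57.00).
ΣA = 28180.93 cm², ΣAx̄ = 3590027.40 cm³, ΣAȳ = 1855912.98 cm³.
x̄ = 3590027.40/28180.93 = 127.39 cm; ȳ = 1855912.98/28180.93 = 65.86 cm.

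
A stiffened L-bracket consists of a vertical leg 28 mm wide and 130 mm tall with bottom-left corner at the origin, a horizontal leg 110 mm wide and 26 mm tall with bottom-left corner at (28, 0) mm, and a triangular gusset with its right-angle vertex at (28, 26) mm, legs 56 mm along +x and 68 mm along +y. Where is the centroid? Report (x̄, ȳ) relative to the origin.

Part | A | x̄ᵢ | ȳᵢ | A·x̄ᵢ | A·ȳᵢ
vertical leg | 3640.00 | 14.00 | 65.00 | 50960.00 | 236600.00
horizontal leg | 2860.00 | 83.00 | 13.00 | 237380.00 | 37180.00
gusset | 1904.00 | 46.67 | 48.67 | 88853.33 | 92661.33
Σ | 8404.00 |  |  | 377193.33 | 366441.33
x̄ = 377193.33 / 8404.00 = 44.88 mm
ȳ = 366441.33 / 8404.00 = 43.60 mm

x̄ = 44.88 mm, ȳ = 43.60 mm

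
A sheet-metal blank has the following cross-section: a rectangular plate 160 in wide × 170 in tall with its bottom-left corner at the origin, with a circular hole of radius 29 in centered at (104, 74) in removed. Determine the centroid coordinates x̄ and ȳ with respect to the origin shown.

x̄ = 77.42 in, ȳ = 86.18 in

plate: A = 160 × 170 = 27200.00, centroid at (80.00, 85.00).
hole: A = −π·29² = -2642.08, centroid at (104.00, 74.00).
ΣA = 24557.92 in², ΣAx̄ = 1901223.74 in³, ΣAȳ = 2116486.12 in³.
x̄ = 1901223.74/24557.92 = 77.42 in; ȳ = 2116486.12/24557.92 = 86.18 in.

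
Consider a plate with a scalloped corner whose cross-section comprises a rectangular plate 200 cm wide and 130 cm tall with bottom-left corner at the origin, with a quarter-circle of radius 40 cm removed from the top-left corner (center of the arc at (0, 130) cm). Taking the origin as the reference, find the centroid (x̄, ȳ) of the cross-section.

x̄ = 104.22 cm, ȳ = 62.56 cm

plate: A = 200 × 130 = 26000.00, centroid at (100.00, 65.00).
removed quarter-circle: A = −¼π·40² = -1256.64, centroid at (16.98, 113.02).
ΣA = 24743.36 cm², ΣAx̄ = 2578666.67 cm³, ΣAȳ = 1547970.52 cm³.
x̄ = 2578666.67/24743.36 = 104.22 cm; ȳ = 1547970.52/24743.36 = 62.56 cm.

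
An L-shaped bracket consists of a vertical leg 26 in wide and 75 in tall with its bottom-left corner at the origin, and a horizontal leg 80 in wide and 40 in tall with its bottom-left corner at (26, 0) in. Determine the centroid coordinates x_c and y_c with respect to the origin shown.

vertical leg: A = 26 × 75 = 1950.00, centroid at (13.00, 37.50).
horizontal leg: A = 80 × 40 = 3200.00, centroid at (66.00, 20.00).
ΣA = 5150.00 in²
ΣAx_c = (1950.00)(13.00) + (3200.00)(66.00) = 236550.00 in³
ΣAy_c = (1950.00)(37.50) + (3200.00)(20.00) = 137125.00 in³
x_c = 236550.00 / 5150.00 = 45.93 in
y_c = 137125.00 / 5150.00 = 26.63 in

x_c = 45.93 in, y_c = 26.63 in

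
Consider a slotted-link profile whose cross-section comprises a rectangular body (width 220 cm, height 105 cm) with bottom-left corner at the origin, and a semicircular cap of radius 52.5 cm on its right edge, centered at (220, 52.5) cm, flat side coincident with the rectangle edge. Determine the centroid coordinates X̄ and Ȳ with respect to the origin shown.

Part | A | x̄ᵢ | ȳᵢ | A·x̄ᵢ | A·ȳᵢ
rectangular body | 23100.00 | 110.00 | 52.50 | 2541000.00 | 1212750.00
semicircular end | 4329.51 | 242.28 | 52.50 | 1048960.37 | 227299.14
Σ | 27429.51 |  |  | 3589960.37 | 1440049.14
X̄ = 3589960.37 / 27429.51 = 130.88 cm
Ȳ = 1440049.14 / 27429.51 = 52.50 cm

X̄ = 130.88 cm, Ȳ = 52.50 cm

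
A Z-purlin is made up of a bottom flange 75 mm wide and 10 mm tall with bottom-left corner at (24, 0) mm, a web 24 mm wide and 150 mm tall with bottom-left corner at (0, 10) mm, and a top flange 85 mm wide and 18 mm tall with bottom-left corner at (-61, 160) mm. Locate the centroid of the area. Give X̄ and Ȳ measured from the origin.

bottom flange: A = 75 × 10 = 750.00, centroid at (61.50, 5.00).
web: A = 24 × 150 = 3600.00, centroid at (12.00, 85.00).
top flange: A = 85 × 18 = 1530.00, centroid at (-18.50, 169.00).
ΣA = 5880.00 mm², ΣAX̄ = 61020.00 mm³, ΣAȲ = 568320.00 mm³.
X̄ = 61020.00/5880.00 = 10.38 mm; Ȳ = 568320.00/5880.00 = 96.65 mm.

X̄ = 10.38 mm, Ȳ = 96.65 mm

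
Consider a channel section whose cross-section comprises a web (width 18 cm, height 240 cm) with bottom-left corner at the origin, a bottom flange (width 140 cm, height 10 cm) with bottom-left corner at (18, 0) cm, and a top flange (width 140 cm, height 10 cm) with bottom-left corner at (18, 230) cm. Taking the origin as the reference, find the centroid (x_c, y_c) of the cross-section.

x_c = 40.07 cm, y_c = 120.00 cm

web: A = 18 × 240 = 4320.00, centroid at (9.00, 120.00).
bottom flange: A = 140 × 10 = 1400.00, centroid at (88.00, 5.00).
top flange: A = 140 × 10 = 1400.00, centroid at (88.00, 235.00).
ΣA = 7120.00 cm²
ΣAx_c = (4320.00)(9.00) + (1400.00)(88.00) + (1400.00)(88.00) = 285280.00 cm³
ΣAy_c = (4320.00)(120.00) + (1400.00)(5.00) + (1400.00)(235.00) = 854400.00 cm³
x_c = 285280.00 / 7120.00 = 40.07 cm
y_c = 854400.00 / 7120.00 = 120.00 cm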